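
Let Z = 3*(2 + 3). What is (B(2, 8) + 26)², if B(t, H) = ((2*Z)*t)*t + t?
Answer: 21904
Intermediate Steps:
Z = 15 (Z = 3*5 = 15)
B(t, H) = t + 30*t² (B(t, H) = ((2*15)*t)*t + t = (30*t)*t + t = 30*t² + t = t + 30*t²)
(B(2, 8) + 26)² = (2*(1 + 30*2) + 26)² = (2*(1 + 60) + 26)² = (2*61 + 26)² = (122 + 26)² = 148² = 21904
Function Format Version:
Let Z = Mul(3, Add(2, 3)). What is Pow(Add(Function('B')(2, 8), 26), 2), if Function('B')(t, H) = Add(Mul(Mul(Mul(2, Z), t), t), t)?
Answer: 21904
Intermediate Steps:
Z = 15 (Z = Mul(3, 5) = 15)
Function('B')(t, H) = Add(t, Mul(30, Pow(t, 2))) (Function('B')(t, H) = Add(Mul(Mul(Mul(2, 15), t), t), t) = Add(Mul(Mul(30, t), t), t) = Add(Mul(30, Pow(t, 2)), t) = Add(t, Mul(30, Pow(t, 2))))
Pow(Add(Function('B')(2, 8), 26), 2) = Pow(Add(Mul(2, Add(1, Mul(30, 2))), 26), 2) = Pow(Add(Mul(2, Add(1, 60)), 26), 2) = Pow(Add(Mul(2, 61), 26), 2) = Pow(Add(122, 26), 2) = Pow(148, 2) = 21904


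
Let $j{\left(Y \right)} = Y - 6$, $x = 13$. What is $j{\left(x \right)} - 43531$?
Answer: $-43524$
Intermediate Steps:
$j{\left(Y \right)} = -6 + Y$
$j{\left(x \right)} - 43531 = \left(-6 + 13\right) - 43531 = 7 - 43531 = -43524$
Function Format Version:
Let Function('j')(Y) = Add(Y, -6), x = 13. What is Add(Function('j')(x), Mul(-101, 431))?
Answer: -43524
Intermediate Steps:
Function('j')(Y) = Add(-6, Y)
Add(Function('j')(x), Mul(-101, 431)) = Add(Add(-6, 13), Mul(-101, 431)) = Add(7, -43531) = -43524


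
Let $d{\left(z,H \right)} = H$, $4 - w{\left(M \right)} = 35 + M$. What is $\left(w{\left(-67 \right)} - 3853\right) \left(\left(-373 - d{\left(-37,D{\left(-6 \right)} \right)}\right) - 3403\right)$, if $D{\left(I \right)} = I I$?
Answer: $14550404$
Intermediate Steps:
$D{\left(I \right)} = I^{2}$
$w{\left(M \right)} = -31 - M$ ($w{\left(M \right)} = 4 - \left(35 + M\right) = -31 - M$)
$\left(w{\left(-67 \right)} - 3853\right) \left(\left(-373 - d{\left(-37,D{\left(-6 \right)} \right)}\right) - 3403\right) = \left(\left(-31 - -67\right) - 3853\right) \left(\left(-373 - \left(-6\right)^{2}\right) - 3403\right) = \left(\left(-31 + 67\right) - 3853\right) \left(\left(-373 - 36\right) - 3403\right) = \left(36 - 3853\right) \left(\left(-373 - 36\right) - 3403\right) = - 3817 \left(-409 - 3403\right) = \left(-3817\right) \left(-3812\right) = 14550404$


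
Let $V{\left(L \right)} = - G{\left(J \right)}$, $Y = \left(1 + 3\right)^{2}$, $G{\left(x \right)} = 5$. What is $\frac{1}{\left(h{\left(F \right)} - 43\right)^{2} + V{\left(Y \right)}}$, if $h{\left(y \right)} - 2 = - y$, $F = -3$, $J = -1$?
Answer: $\frac{1}{1439} \approx 0.00069493$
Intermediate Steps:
$h{\left(y \right)} = 2 - y$
$Y = 16$ ($Y = 4^{2} = 16$)
$V{\left(L \right)} = -5$ ($V{\left(L \right)} = \left(-1\right) 5 = -5$)
$\frac{1}{\left(h{\left(F \right)} - 43\right)^{2} + V{\left(Y \right)}} = \frac{1}{\left(\left(2 - -3\right) - 43\right)^{2} - 5} = \frac{1}{\left(\left(2 + 3\right) - 43\right)^{2} - 5} = \frac{1}{\left(5 - 43\right)^{2} - 5} = \frac{1}{\left(-38\right)^{2} - 5} = \frac{1}{1444 - 5} = \frac{1}{1439}$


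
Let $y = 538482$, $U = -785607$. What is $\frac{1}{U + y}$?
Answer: $- \frac{1}{247125} \approx -4.0465 \cdot 10^{-6}$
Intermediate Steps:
$\frac{1}{U + y} = \frac{1}{-785607 + 538482} = \frac{1}{-247125} = - \frac{1}{247125}$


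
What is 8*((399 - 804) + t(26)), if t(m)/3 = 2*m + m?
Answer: -1368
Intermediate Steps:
t(m) = 9*m (t(m) = 3*(2*m + m) = 3*(3*m) = 9*m)
8*((399 - 804) + t(26)) = 8*((399 - 804) + 9*26) = 8*(-405 + 234) = 8*(-171) = -1368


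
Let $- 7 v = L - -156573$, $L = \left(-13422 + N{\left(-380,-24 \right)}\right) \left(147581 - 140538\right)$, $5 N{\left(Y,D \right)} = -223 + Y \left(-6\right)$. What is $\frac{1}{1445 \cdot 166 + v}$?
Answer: $\frac{35}{465780864} \approx 7.5143 \cdot 10^{-8}$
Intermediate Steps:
$N{\left(Y,D \right)} = - \frac{223}{5} - \frac{6 Y}{5}$ ($N{\left(Y,D \right)} = \frac{-223 + Y \left(-6\right)}{5} = \frac{-223 - 6 Y}{5} = - \frac{223}{5} - \frac{6 Y}{5}$)
$L = - \frac{458168279}{5}$ ($L = \left(-13422 - - \frac{2057}{5}\right) \left(147581 - 140538\right) = \left(-13422 + \left(- \frac{223}{5} + 456\right)\right) 7043 = \left(-13422 + \frac{2057}{5}\right) 7043 = \left(- \frac{65053}{5}\right) 7043 = - \frac{458168279}{5} \approx -9.1634 \cdot 10^{7}$)
$v = \frac{457385414}{35}$ ($v = - \frac{- \frac{458168279}{5} - -156573}{7} = - \frac{- \frac{458168279}{5} + 156573}{7} = \left(- \frac{1}{7}\right) \left(- \frac{457385414}{5}\right) = \frac{457385414}{35} \approx 1.3068 \cdot 10^{7}$)
$\frac{1}{1445 \cdot 166 + v} = \frac{1}{1445 \cdot 166 + \frac{457385414}{35}} = \frac{1}{239870 + \frac{457385414}{35}} = \frac{1}{\frac{465780864}{35}} = \frac{35}{465780864}$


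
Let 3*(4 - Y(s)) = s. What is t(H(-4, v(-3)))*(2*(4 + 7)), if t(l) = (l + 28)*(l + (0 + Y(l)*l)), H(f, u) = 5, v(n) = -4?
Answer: 12100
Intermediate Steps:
Y(s) = 4 - s/3
t(l) = (28 + l)*(l + l*(4 - l/3)) (t(l) = (l + 28)*(l + (0 + (4 - l/3)*l)) = (28 + l)*(l + (0 + l*(4 - l/3))) = (28 + l)*(l + l*(4 - l/3)))
t(H(-4, v(-3)))*(2*(4 + 7)) = ((⅓)*5*(420 - 1*5² - 13*5))*(2*(4 + 7)) = ((⅓)*5*(420 - 1*25 - 65))*(2*11) = ((⅓)*5*(420 - 25 - 65))*22 = ((⅓)*5*330)*22 = 550*22 = 12100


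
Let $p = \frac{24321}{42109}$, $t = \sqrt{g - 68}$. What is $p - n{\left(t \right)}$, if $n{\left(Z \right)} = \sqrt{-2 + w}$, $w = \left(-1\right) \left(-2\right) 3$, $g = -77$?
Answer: $- \frac{59897}{42109} \approx -1.4224$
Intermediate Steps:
$t = i \sqrt{145}$ ($t = \sqrt{-77 - 68} = \sqrt{-145} = i \sqrt{145} \approx 12.042 i$)
$p = \frac{24321}{42109}$ ($p = 24321 \cdot \frac{1}{42109} = \frac{24321}{42109} \approx 0.57757$)
$w = 6$ ($w = 2 \cdot 3 = 6$)
$n{\left(Z \right)} = 2$ ($n{\left(Z \right)} = \sqrt{-2 + 6} = \sqrt{4} = 2$)
$p - n{\left(t \right)} = \frac{24321}{42109} - 2 = - \frac{59897}{42109}$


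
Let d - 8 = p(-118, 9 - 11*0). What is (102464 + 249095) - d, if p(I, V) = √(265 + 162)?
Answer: 351551 - √427 ≈ 3.5153e+5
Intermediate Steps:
p(I, V) = √427
d = 8 + √427 ≈ 28.664
(102464 + 249095) - d = (102464 + 249095) - (8 + √427) = 351559 + (-8 - √427) = 351551 - √427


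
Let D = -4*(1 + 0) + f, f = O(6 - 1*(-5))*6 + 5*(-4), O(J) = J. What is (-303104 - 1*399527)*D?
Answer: -29510502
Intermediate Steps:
f = 46 (f = (6 - 1*(-5))*6 + 5*(-4) = (6 + 5)*6 - 20 = 11*6 - 20 = 66 - 20 = 46)
D = 42 (D = -4*(1 + 0) + 46 = -4*1 + 46 = -4 + 46 = 42)
(-303104 - 1*399527)*D = (-303104 - 1*399527)*42 = (-303104 - 399527)*42 = -702631*42 = -29510502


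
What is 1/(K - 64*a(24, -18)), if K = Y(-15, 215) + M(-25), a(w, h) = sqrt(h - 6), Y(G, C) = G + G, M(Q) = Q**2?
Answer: 595/452329 + 128*I*sqrt(6)/452329 ≈ 0.0013154 + 0.00069316*I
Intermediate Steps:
Y(G, C) = 2*G
a(w, h) = sqrt(-6 + h)
K = 595 (K = 2*(-15) + (-25)**2 = -30 + 625 = 595)
1/(K - 64*a(24, -18)) = 1/(595 - 64*sqrt(-6 - 18)) = 1/(595 - 128*I*sqrt(6))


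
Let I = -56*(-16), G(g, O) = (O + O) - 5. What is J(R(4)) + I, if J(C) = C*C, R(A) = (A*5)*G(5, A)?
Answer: 4496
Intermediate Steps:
G(g, O) = -5 + 2*O (G(g, O) = 2*O - 5 = -5 + 2*O)
R(A) = 5*A*(-5 + 2*A) (R(A) = (A*5)*(-5 + 2*A) = (5*A)*(-5 + 2*A) = 5*A*(-5 + 2*A))
J(C) = C**2
I = 896 (I = -8*(-112) = 896)
J(R(4)) + I = (5*4*(-5 + 2*4))**2 + 896 = (5*4*(-5 + 8))**2 + 896 = (5*4*3)**2 + 896 = 60**2 + 896 = 3600 + 896 = 4496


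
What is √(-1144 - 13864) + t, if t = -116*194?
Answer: -22504 + 4*I*√938 ≈ -22504.0 + 122.51*I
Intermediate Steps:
t = -22504
√(-1144 - 13864) + t = √(-1144 - 13864) - 22504 = √(-15008) - 22504 = 4*I*√938 - 22504 = -22504 + 4*I*√938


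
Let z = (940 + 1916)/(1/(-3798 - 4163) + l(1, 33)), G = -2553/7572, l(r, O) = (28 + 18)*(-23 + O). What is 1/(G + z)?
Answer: 9243036916/54270806575 ≈ 0.17031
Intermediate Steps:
l(r, O) = -1058 + 46*O (l(r, O) = 46*(-23 + O) = -1058 + 46*O)
G = -851/2524 (G = -2553*1/7572 = -851/2524 ≈ -0.33716)
z = 22736616/3662059 (z = (940 + 1916)/(1/(-3798 - 4163) + (-1058 + 46*33)) = 2856/(1/(-7961) + (-1058 + 1518)) = 2856/(-1/7961 + 460) = 2856/(3662059/7961) = 2856*(7961/3662059) = 22736616/3662059 ≈ 6.2087)
1/(G + z) = 1/(-851/2524 + 22736616/3662059) = 1/(54270806575/9243036916) = 9243036916/54270806575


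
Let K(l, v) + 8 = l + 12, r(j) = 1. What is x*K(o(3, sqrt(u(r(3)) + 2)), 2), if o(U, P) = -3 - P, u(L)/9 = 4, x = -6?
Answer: -6 + 6*sqrt(38) ≈ 30.986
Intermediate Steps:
u(L) = 36 (u(L) = 9*4 = 36)
K(l, v) = 4 + l (K(l, v) = -8 + (l + 12) = -8 + (12 + l) = 4 + l)
x*K(o(3, sqrt(u(r(3)) + 2)), 2) = -6*(4 + (-3 - sqrt(36 + 2))) = -6*(4 + (-3 - sqrt(38))) = -6*(1 - sqrt(38)) = -6 + 6*sqrt(38)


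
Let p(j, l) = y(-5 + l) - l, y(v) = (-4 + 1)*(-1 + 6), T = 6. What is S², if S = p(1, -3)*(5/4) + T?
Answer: 81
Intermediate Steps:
y(v) = -15 (y(v) = -3*5 = -15)
p(j, l) = -15 - l
S = -9 (S = (-15 - 1*(-3))*(5/4) + 6 = (-15 + 3)*(5*(¼)) + 6 = -12*5/4 + 6 = -15 + 6 = -9)
S² = (-9)² = 81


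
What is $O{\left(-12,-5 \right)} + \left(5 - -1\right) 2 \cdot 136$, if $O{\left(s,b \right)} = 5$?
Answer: $1637$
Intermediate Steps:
$O{\left(-12,-5 \right)} + \left(5 - -1\right) 2 \cdot 136 = 5 + \left(5 - -1\right) 2 \cdot 136 = 5 + \left(5 + 1\right) 2 \cdot 136 = 5 + 6 \cdot 2 \cdot 136 = 5 + 12 \cdot 136 = 5 + 1632 = 1637$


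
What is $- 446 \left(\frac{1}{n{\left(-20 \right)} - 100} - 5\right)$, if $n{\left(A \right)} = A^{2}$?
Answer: $\frac{334277}{150} \approx 2228.5$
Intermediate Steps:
$- 446 \left(\frac{1}{n{\left(-20 \right)} - 100} - 5\right) = - 446 \left(\frac{1}{\left(-20\right)^{2} - 100} - 5\right) = - 446 \left(\frac{1}{400 - 100} - 5\right) = - 446 \left(\frac{1}{300} - 5\right) = \left(-446\right) \left(- \frac{1499}{300}\right) = \frac{334277}{150}$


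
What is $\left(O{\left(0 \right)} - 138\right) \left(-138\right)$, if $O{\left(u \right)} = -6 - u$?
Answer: $19872$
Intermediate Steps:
$\left(O{\left(0 \right)} - 138\right) \left(-138\right) = \left(\left(-6 - 0\right) - 138\right) \left(-138\right) = \left(\left(-6 + 0\right) - 138\right) \left(-138\right) = \left(-6 - 138\right) \left(-138\right) = \left(-144\right) \left(-138\right) = 19872$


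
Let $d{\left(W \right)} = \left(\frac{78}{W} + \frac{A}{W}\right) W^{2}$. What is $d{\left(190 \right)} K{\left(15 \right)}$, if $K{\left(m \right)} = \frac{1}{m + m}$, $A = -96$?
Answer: $-114$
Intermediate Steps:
$d{\left(W \right)} = - 18 W$ ($d{\left(W \right)} = \left(\frac{78}{W} - \frac{96}{W}\right) W^{2} = - \frac{18}{W} W^{2} = - 18 W$)
$K{\left(m \right)} = \frac{1}{2 m}$
$d{\left(190 \right)} K{\left(15 \right)} = \left(-18\right) 190 \frac{1}{2 \cdot 15} = - 3420 \cdot \frac{1}{2} \cdot \frac{1}{15} = \left(-3420\right) \frac{1}{30} = -114$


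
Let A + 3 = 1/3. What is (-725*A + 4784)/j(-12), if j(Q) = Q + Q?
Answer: -2519/9 ≈ -279.89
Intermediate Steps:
j(Q) = 2*Q
A = -8/3 (A = -3 + 1/3 = -3 + ⅓ = -8/3 ≈ -2.6667)
(-725*A + 4784)/j(-12) = (-725*(-8/3) + 4784)/((2*(-12))) = (5800/3 + 4784)/(-24) = (20152/3)*(-1/24) = -2519/9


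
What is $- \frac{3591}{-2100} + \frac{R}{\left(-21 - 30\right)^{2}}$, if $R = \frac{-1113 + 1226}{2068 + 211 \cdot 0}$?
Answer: $\frac{57487358}{33617925} \approx 1.71$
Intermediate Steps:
$R = \frac{113}{2068}$ ($R = \frac{113}{2068 + 0} = \frac{113}{2068} \approx 0.054642$)
$- \frac{3591}{-2100} + \frac{R}{\left(-21 - 30\right)^{2}} = - \frac{3591}{-2100} + \frac{113}{2068 \left(-21 - 30\right)^{2}} = \left(-3591\right) \left(- \frac{1}{2100}\right) + \frac{113}{2068 \left(-51\right)^{2}} = \frac{171}{100} + \frac{113}{2068 \cdot 2601} = \frac{171}{100} + \frac{113}{2068} \cdot \frac{1}{2601} = \frac{171}{100} + \frac{113}{5378868} = \frac{57487358}{33617925}$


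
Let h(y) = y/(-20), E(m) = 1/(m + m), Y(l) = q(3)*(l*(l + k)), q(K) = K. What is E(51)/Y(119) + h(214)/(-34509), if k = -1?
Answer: 76684709/247133442780 ≈ 0.00031030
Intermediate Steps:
Y(l) = 3*l*(-1 + l) (Y(l) = 3*(l*(l - 1)) = 3*(l*(-1 + l)) = 3*l*(-1 + l))
E(m) = 1/(2*m)
h(y) = -y/20 (h(y) = y*(-1/20) = -y/20)
E(51)/Y(119) + h(214)/(-34509) = ((½)/51)/((3*119*(-1 + 119))) - 1/20*214/(-34509) = ((½)*(1/51))/((3*119*118)) - 107/10*(-1/34509) = (1/102)/42126 + 107/345090 = (1/102)*(1/42126) + 107/345090 = 1/4296852 + 107/345090 = 76684709/247133442780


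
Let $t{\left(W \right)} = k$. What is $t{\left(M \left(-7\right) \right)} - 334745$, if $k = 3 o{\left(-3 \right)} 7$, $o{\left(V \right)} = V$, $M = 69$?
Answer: $-334808$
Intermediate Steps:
$k = -63$ ($k = 3 \left(-3\right) 7 = \left(-9\right) 7 = -63$)
$t{\left(W \right)} = -63$
$t{\left(M \left(-7\right) \right)} - 334745 = -63 - 334745 = -334808$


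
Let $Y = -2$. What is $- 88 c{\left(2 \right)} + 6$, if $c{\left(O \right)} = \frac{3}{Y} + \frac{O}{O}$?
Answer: $50$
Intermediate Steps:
$c{\left(O \right)} = - \frac{1}{2}$ ($c{\left(O \right)} = \frac{3}{-2} + \frac{O}{O} = 3 \left(- \frac{1}{2}\right) + 1 = - \frac{3}{2} + 1 = - \frac{1}{2}$)
$- 88 c{\left(2 \right)} + 6 = \left(-88\right) \left(- \frac{1}{2}\right) + 6 = 44 + 6 = 50$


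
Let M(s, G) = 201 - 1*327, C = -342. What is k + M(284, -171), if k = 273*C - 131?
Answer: -93623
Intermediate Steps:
M(s, G) = -126 (M(s, G) = 201 - 327 = -126)
k = -93497 (k = 273*(-342) - 131 = -93366 - 131 = -93497)
k + M(284, -171) = -93497 - 126 = -93623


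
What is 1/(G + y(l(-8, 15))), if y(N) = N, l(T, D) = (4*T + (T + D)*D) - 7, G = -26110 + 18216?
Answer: -1/7828 ≈ -0.00012775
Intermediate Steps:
G = -7894
l(T, D) = -7 + 4*T + D*(D + T) (l(T, D) = (4*T + (D + T)*D) - 7 = (4*T + D*(D + T)) - 7 = -7 + 4*T + D*(D + T))
1/(G + y(l(-8, 15))) = 1/(-7894 + (-7 + 15**2 + 4*(-8) + 15*(-8))) = 1/(-7894 + (-7 + 225 - 32 - 120)) = 1/(-7894 + 66) = 1/(-7828) = -1/7828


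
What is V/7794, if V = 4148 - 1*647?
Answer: 389/866 ≈ 0.44919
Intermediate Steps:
V = 3501 (V = 4148 - 647 = 3501)
V/7794 = 3501/7794 = 3501*(1/7794) = 389/866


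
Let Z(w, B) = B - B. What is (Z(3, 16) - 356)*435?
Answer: -154860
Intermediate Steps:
Z(w, B) = 0
(Z(3, 16) - 356)*435 = (0 - 356)*435 = -356*435 = -154860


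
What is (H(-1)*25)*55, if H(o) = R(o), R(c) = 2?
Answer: 2750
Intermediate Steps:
H(o) = 2
(H(-1)*25)*55 = (2*25)*55 = 50*55 = 2750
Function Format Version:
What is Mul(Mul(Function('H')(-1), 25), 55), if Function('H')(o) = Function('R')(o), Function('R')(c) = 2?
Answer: 2750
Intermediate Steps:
Function('H')(o) = 2
Mul(Mul(Function('H')(-1), 25), 55) = Mul(Mul(2, 25), 55) = Mul(50, 55) = 2750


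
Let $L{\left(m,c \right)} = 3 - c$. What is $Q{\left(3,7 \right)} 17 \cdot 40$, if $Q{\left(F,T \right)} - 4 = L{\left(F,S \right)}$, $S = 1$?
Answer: $4080$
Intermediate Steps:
$Q{\left(F,T \right)} = 6$ ($Q{\left(F,T \right)} = 4 + \left(3 - 1\right) = 4 + 2 = 6$)
$Q{\left(3,7 \right)} 17 \cdot 40 = 6 \cdot 17 \cdot 40 = 102 \cdot 40 = 4080$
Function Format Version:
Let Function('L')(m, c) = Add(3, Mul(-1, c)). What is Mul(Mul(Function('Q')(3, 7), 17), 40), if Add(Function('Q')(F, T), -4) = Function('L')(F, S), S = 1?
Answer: 4080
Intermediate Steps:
Function('Q')(F, T) = 6 (Function('Q')(F, T) = Add(4, Add(3, Mul(-1, 1))) = Add(4, Add(3, -1)) = Add(4, 2) = 6)
Mul(Mul(Function('Q')(3, 7), 17), 40) = Mul(Mul(6, 17), 40) = Mul(102, 40) = 4080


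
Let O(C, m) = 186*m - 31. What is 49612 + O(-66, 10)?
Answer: 51441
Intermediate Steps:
O(C, m) = -31 + 186*m
49612 + O(-66, 10) = 49612 + (-31 + 186*10) = 49612 + (-31 + 1860) = 49612 + 1829 = 51441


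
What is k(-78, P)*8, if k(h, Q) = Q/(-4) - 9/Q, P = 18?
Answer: -40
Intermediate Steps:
k(h, Q) = -9/Q - Q/4 (k(h, Q) = Q*(-¼) - 9/Q = -Q/4 - 9/Q = -9/Q - Q/4)
k(-78, P)*8 = (-9/18 - ¼*18)*8 = (-9*1/18 - 9/2)*8 = (-½ - 9/2)*8 = -5*8 = -40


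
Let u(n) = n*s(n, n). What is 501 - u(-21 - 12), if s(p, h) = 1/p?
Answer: 500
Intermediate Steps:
u(n) = 1 (u(n) = n/n = 1)
501 - u(-21 - 12) = 501 - 1*1 = 501 - 1 = 500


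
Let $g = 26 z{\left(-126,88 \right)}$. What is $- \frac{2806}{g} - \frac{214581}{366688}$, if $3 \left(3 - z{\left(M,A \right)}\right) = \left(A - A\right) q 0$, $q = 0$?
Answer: $- \frac{522831923}{14300832} \approx -36.56$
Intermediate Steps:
$z{\left(M,A \right)} = 3$ ($z{\left(M,A \right)} = 3 - \frac{\left(A - A\right) 0 \cdot 0}{3} = 3 - \frac{0 \cdot 0 \cdot 0}{3} = 3 - \frac{0 \cdot 0}{3} = 3 - 0 = 3 + 0 = 3$)
$g = 78$ ($g = 26 \cdot 3 = 78$)
$- \frac{2806}{g} - \frac{214581}{366688} = - \frac{2806}{78} - \frac{214581}{366688} = \left(-2806\right) \frac{1}{78} - \frac{214581}{366688} = - \frac{1403}{39} - \frac{214581}{366688} = - \frac{522831923}{14300832}$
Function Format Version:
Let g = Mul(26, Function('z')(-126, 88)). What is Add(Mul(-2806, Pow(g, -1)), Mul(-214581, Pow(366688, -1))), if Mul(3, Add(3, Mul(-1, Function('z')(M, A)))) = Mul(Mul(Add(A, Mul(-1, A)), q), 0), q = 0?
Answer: Rational(-522831923, 14300832) ≈ -36.560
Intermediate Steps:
Function('z')(M, A) = 3 (Function('z')(M, A) = Add(3, Mul(Rational(-1, 3), Mul(Mul(Add(A, Mul(-1, A)), 0), 0))) = Add(3, Mul(Rational(-1, 3), Mul(Mul(0, 0), 0))) = Add(3, Mul(Rational(-1, 3), Mul(0, 0))) = Add(3, Mul(Rational(-1, 3), 0)) = Add(3, 0) = 3)
g = 78 (g = Mul(26, 3) = 78)
Add(Mul(-2806, Pow(g, -1)), Mul(-214581, Pow(366688, -1))) = Add(Mul(-2806, Pow(78, -1)), Mul(-214581, Pow(366688, -1))) = Add(Mul(-2806, Rational(1, 78)), Mul(-214581, Rational(1, 366688))) = Add(Rational(-1403, 39), Rational(-214581, 366688)) = Rational(-522831923, 14300832)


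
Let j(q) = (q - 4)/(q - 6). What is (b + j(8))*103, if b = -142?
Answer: -14420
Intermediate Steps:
j(q) = (-4 + q)/(-6 + q)
(b + j(8))*103 = (-142 + (-4 + 8)/(-6 + 8))*103 = (-142 + 4/2)*103 = (-142 + (½)*4)*103 = (-142 + 2)*103 = -140*103 = -14420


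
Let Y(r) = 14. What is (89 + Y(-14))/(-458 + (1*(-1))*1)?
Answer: -103/459 ≈ -0.22440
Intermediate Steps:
(89 + Y(-14))/(-458 + (1*(-1))*1) = (89 + 14)/(-458 + (1*(-1))*1) = 103/(-458 - 1*1) = 103/(-458 - 1) = 103/(-459) = 103*(-1/459) = -103/459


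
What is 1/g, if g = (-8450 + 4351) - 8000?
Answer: -1/12099 ≈ -8.2652e-5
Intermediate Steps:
g = -12099 (g = -4099 - 8000 = -12099)
1/g = 1/(-12099) = -1/12099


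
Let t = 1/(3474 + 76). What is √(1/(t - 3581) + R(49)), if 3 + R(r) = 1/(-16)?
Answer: I*√7919558274575849/50850196 ≈ 1.7501*I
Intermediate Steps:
R(r) = -49/16 (R(r) = -3 + 1/(-16) = -3 - 1/16 = -49/16)
t = 1/3550 ≈ 0.00028169
√(1/(t - 3581) + R(49)) = √(1/(1/3550 - 3581) - 49/16) = √(1/(-12712549/3550) - 49/16) = √(-3550/12712549 - 49/16) = √(-622971701/203400784) = I*√7919558274575849/50850196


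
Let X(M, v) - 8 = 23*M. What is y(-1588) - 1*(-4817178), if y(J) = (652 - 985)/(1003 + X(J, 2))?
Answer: 171072442647/35513 ≈ 4.8172e+6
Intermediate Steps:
X(M, v) = 8 + 23*M
y(J) = -333/(1011 + 23*J) (y(J) = (652 - 985)/(1003 + (8 + 23*J)) = -333/(1011 + 23*J))
y(-1588) - 1*(-4817178) = -333/(1011 + 23*(-1588)) - 1*(-4817178) = -333/(1011 - 36524) + 4817178 = -333/(-35513) + 4817178 = -333*(-1/35513) + 4817178 = 333/35513 + 4817178 = 171072442647/35513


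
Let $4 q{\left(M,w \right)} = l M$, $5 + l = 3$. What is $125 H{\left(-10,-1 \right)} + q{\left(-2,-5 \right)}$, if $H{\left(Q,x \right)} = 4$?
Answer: $501$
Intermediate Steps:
$l = -2$ ($l = -5 + 3 = -2$)
$q{\left(M,w \right)} = - \frac{M}{2}$ ($q{\left(M,w \right)} = \frac{\left(-2\right) M}{4} = - \frac{M}{2}$)
$125 H{\left(-10,-1 \right)} + q{\left(-2,-5 \right)} = 125 \cdot 4 - -1 = 500 + 1 = 501$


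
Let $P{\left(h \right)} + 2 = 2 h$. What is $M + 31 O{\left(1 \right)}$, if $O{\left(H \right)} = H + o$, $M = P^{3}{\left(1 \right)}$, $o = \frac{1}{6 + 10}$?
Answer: $\frac{527}{16} \approx 32.938$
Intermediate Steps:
$o = \frac{1}{16} \approx 0.0625$
$P{\left(h \right)} = -2 + 2 h$
$M = 0$ ($M = \left(-2 + 2 \cdot 1\right)^{3} = \left(-2 + 2\right)^{3} = 0^{3} = 0$)
$O{\left(H \right)} = \frac{1}{16} + H$ ($O{\left(H \right)} = H + \frac{1}{16} = \frac{1}{16} + H$)
$M + 31 O{\left(1 \right)} = 0 + 31 \left(\frac{1}{16} + 1\right) = 0 + 31 \cdot \frac{17}{16} = 0 + \frac{527}{16} = \frac{527}{16}$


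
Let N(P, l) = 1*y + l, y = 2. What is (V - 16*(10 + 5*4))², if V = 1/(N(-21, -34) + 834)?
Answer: 148193431681/643204 ≈ 2.3040e+5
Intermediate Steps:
N(P, l) = 2 + l (N(P, l) = 1*2 + l = 2 + l)
V = 1/802 (V = 1/((2 - 34) + 834) = 1/(-32 + 834) = 1/802 ≈ 0.0012469)
(V - 16*(10 + 5*4))² = (1/802 - 16*(10 + 5*4))² = (1/802 - 16*(10 + 20))² = (1/802 - 16*30)² = (1/802 - 480)² = (-384959/802)² = 148193431681/643204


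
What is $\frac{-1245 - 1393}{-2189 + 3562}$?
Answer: $- \frac{2638}{1373} \approx -1.9213$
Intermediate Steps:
$\frac{-1245 - 1393}{-2189 + 3562} = - \frac{2638}{1373}$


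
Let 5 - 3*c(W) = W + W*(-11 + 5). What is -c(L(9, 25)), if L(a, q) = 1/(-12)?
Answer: -55/36 ≈ -1.5278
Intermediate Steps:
L(a, q) = -1/12
c(W) = 5/3 + 5*W/3 (c(W) = 5/3 - (W + W*(-11 + 5))/3 = 5/3 - (W + W*(-6))/3 = 5/3 - (W - 6*W)/3 = 5/3 - (-5)*W/3 = 5/3 + 5*W/3)
-c(L(9, 25)) = -(5/3 + (5/3)*(-1/12)) = -(5/3 - 5/36) = -1*55/36 = -55/36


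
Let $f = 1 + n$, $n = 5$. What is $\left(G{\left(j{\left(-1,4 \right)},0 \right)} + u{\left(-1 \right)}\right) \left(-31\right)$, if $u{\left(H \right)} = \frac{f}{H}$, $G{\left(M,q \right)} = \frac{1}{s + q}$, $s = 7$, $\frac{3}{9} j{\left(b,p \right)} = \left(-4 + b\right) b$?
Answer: $\frac{1271}{7} \approx 181.57$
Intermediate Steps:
$j{\left(b,p \right)} = 3 b \left(-4 + b\right)$ ($j{\left(b,p \right)} = 3 \left(-4 + b\right) b = 3 b \left(-4 + b\right)$)
$f = 6$ ($f = 1 + 5 = 6$)
$G{\left(M,q \right)} = \frac{1}{7 + q}$
$u{\left(H \right)} = \frac{6}{H}$
$\left(G{\left(j{\left(-1,4 \right)},0 \right)} + u{\left(-1 \right)}\right) \left(-31\right) = \left(\frac{1}{7 + 0} + \frac{6}{-1}\right) \left(-31\right) = \left(\frac{1}{7} + 6 \left(-1\right)\right) \left(-31\right) = \left(\frac{1}{7} - 6\right) \left(-31\right) = \left(- \frac{41}{7}\right) \left(-31\right) = \frac{1271}{7}$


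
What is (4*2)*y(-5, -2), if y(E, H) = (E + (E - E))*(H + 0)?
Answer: 80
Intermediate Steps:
y(E, H) = E*H (y(E, H) = (E + 0)*H = E*H)
(4*2)*y(-5, -2) = (4*2)*(-5*(-2)) = 8*10 = 80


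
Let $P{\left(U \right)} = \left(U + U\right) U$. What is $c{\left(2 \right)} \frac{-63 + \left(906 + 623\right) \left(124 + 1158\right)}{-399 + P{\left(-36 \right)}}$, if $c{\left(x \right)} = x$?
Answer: $\frac{3920230}{2193} \approx 1787.6$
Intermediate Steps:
$P{\left(U \right)} = 2 U^{2}$ ($P{\left(U \right)} = 2 U U = 2 U^{2}$)
$c{\left(2 \right)} \frac{-63 + \left(906 + 623\right) \left(124 + 1158\right)}{-399 + P{\left(-36 \right)}} = 2 \frac{-63 + \left(906 + 623\right) \left(124 + 1158\right)}{-399 + 2 \left(-36\right)^{2}} = 2 \frac{-63 + 1529 \cdot 1282}{-399 + 2 \cdot 1296} = 2 \frac{-63 + 1960178}{-399 + 2592} = 2 \cdot \frac{1960115}{2193} = \frac{3920230}{2193}$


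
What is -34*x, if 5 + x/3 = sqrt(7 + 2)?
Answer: 204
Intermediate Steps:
x = -6 (x = -15 + 3*sqrt(7 + 2) = -15 + 3*sqrt(9) = -15 + 3*3 = -15 + 9 = -6)
-34*x = -34*(-6) = 204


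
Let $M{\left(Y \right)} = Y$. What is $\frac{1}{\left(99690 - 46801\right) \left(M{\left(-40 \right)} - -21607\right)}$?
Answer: $\frac{1}{1140657063} \approx 8.7669 \cdot 10^{-10}$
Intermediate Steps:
$\frac{1}{\left(99690 - 46801\right) \left(M{\left(-40 \right)} - -21607\right)} = \frac{1}{\left(99690 - 46801\right) \left(-40 - -21607\right)} = \frac{1}{52889 \left(-40 + 21607\right)} = \frac{1}{52889 \cdot 21567} = \frac{1}{52889} \cdot \frac{1}{21567} = \frac{1}{1140657063}$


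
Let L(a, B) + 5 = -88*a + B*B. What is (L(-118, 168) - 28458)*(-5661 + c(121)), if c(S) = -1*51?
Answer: -57948240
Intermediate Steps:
c(S) = -51
L(a, B) = -5 + B**2 - 88*a (L(a, B) = -5 + (-88*a + B*B) = -5 + (-88*a + B**2) = -5 + (B**2 - 88*a) = -5 + B**2 - 88*a)
(L(-118, 168) - 28458)*(-5661 + c(121)) = ((-5 + 168**2 - 88*(-118)) - 28458)*(-5661 - 51) = ((-5 + 28224 + 10384) - 28458)*(-5712) = (38603 - 28458)*(-5712) = 10145*(-5712) = -57948240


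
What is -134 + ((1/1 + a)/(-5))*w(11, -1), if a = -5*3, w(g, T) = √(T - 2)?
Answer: -134 + 14*I*√3/5 ≈ -134.0 + 4.8497*I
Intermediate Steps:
w(g, T) = √(-2 + T)
a = -15
-134 + ((1/1 + a)/(-5))*w(11, -1) = -134 + ((1/1 - 15)/(-5))*√(-2 - 1) = -134 + (-(1 - 15)/5)*√(-3) = -134 + (-⅕*(-14))*(I*√3) = -134 + 14*(I*√3)/5 = -134 + 14*I*√3/5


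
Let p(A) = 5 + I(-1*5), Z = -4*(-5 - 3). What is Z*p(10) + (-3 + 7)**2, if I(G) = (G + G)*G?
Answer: 1776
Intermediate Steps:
Z = 32 (Z = -4*(-8) = 32)
I(G) = 2*G**2 (I(G) = (2*G)*G = 2*G**2)
p(A) = 55 (p(A) = 5 + 2*(-1*5)**2 = 5 + 2*(-5)**2 = 5 + 2*25 = 5 + 50 = 55)
Z*p(10) + (-3 + 7)**2 = 32*55 + (-3 + 7)**2 = 1760 + 4**2 = 1760 + 16 = 1776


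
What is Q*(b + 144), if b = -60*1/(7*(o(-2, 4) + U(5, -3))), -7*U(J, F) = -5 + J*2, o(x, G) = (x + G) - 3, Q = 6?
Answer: 894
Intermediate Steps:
o(x, G) = -3 + G + x (o(x, G) = (G + x) - 3 = -3 + G + x)
U(J, F) = 5/7 - 2*J/7 (U(J, F) = -(-5 + J*2)/7 = -(-5 + 2*J)/7 = 5/7 - 2*J/7)
b = 5 (b = -60*1/(7*((-3 + 4 - 2) + (5/7 - 2/7*5))) = -60*1/(7*(-1 + (5/7 - 10/7))) = -60*1/(7*(-1 - 5/7)) = -60/((-12/7*7)) = -60/(-12) = -60*(-1/12) = 5)
Q*(b + 144) = 6*(5 + 144) = 6*149 = 894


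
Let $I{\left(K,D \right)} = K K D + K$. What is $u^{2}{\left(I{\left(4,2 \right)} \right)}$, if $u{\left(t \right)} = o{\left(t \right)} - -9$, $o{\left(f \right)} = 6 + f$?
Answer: $2601$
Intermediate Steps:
$I{\left(K,D \right)} = K + D K^{2}$ ($I{\left(K,D \right)} = K^{2} D + K = D K^{2} + K = K + D K^{2}$)
$u{\left(t \right)} = 15 + t$ ($u{\left(t \right)} = \left(6 + t\right) - -9 = \left(6 + t\right) + 9 = 15 + t$)
$u^{2}{\left(I{\left(4,2 \right)} \right)} = \left(15 + 4 \left(1 + 2 \cdot 4\right)\right)^{2} = \left(15 + 4 \left(1 + 8\right)\right)^{2} = \left(15 + 4 \cdot 9\right)^{2} = \left(15 + 36\right)^{2} = 51^{2} = 2601$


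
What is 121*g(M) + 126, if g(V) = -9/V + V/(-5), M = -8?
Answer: 18229/40 ≈ 455.73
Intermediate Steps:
g(V) = -9/V - V/5 (g(V) = -9/V + V*(-⅕) = -9/V - V/5)
121*g(M) + 126 = 121*(-9/(-8) - ⅕*(-8)) + 126 = 121*(-9*(-⅛) + 8/5) + 126 = 121*(9/8 + 8/5) + 126 = 121*(109/40) + 126 = 13189/40 + 126 = 18229/40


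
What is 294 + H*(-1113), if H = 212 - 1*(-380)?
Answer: -658602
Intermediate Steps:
H = 592 (H = 212 + 380 = 592)
294 + H*(-1113) = 294 + 592*(-1113) = 294 - 658896 = -658602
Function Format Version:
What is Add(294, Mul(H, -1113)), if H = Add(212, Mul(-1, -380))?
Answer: -658602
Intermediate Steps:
H = 592 (H = Add(212, 380) = 592)
Add(294, Mul(H, -1113)) = Add(294, Mul(592, -1113)) = Add(294, -658896) = -658602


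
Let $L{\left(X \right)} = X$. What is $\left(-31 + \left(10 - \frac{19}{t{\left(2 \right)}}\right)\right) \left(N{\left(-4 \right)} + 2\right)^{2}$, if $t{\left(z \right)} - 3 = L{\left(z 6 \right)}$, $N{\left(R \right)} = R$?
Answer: $- \frac{1336}{15} \approx -89.067$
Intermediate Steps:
$t{\left(z \right)} = 3 + 6 z$ ($t{\left(z \right)} = 3 + z 6 = 3 + 6 z$)
$\left(-31 + \left(10 - \frac{19}{t{\left(2 \right)}}\right)\right) \left(N{\left(-4 \right)} + 2\right)^{2} = \left(-31 + \left(10 - \frac{19}{3 + 6 \cdot 2}\right)\right) \left(-4 + 2\right)^{2} = \left(-31 + \left(10 - \frac{19}{3 + 12}\right)\right) \left(-2\right)^{2} = \left(-31 + \left(10 - \frac{19}{15}\right)\right) 4 = \left(-31 + \frac{131}{15}\right) 4 = \left(- \frac{334}{15}\right) 4 = - \frac{1336}{15}$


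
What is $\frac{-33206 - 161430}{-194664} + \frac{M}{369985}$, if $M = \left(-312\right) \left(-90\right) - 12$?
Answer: $\frac{19369057403}{18005690010} \approx 1.0757$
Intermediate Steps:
$M = 28068$ ($M = 28080 - 12 = 28068$)
$\frac{-33206 - 161430}{-194664} + \frac{M}{369985} = \frac{-33206 - 161430}{-194664} + \frac{28068}{369985} = \left(-33206 - 161430\right) \left(- \frac{1}{194664}\right) + 28068 \cdot \frac{1}{369985} = \left(-194636\right) \left(- \frac{1}{194664}\right) + \frac{28068}{369985} = \frac{48659}{48666} + \frac{28068}{369985} = \frac{19369057403}{18005690010}$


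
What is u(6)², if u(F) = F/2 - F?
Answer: 9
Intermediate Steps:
u(F) = -F/2 (u(F) = F*(½) - F = F/2 - F = -F/2)
u(6)² = (-½*6)² = (-3)² = 9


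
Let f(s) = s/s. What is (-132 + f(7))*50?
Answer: -6550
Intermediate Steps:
f(s) = 1
(-132 + f(7))*50 = (-132 + 1)*50 = -131*50 = -6550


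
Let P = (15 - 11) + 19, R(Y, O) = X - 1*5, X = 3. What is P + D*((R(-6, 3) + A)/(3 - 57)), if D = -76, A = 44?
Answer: 739/9 ≈ 82.111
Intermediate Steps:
R(Y, O) = -2 (R(Y, O) = 3 - 1*5 = 3 - 5 = -2)
P = 23 (P = 4 + 19 = 23)
P + D*((R(-6, 3) + A)/(3 - 57)) = 23 - 76*(-2 + 44)/(3 - 57) = 23 - 3192/(-54) = 23 - 3192*(-1)/54 = 23 - 76*(-7/9) = 23 + 532/9 = 739/9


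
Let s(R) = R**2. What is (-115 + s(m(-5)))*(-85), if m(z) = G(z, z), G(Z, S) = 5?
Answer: 7650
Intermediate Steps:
m(z) = 5
(-115 + s(m(-5)))*(-85) = (-115 + 5**2)*(-85) = (-115 + 25)*(-85) = -90*(-85) = 7650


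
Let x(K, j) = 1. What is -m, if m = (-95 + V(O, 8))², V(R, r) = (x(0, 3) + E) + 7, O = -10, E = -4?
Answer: -8281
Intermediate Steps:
V(R, r) = 4 (V(R, r) = (1 - 4) + 7 = -3 + 7 = 4)
m = 8281 (m = (-95 + 4)² = (-91)² = 8281)
-m = -1*8281 = -8281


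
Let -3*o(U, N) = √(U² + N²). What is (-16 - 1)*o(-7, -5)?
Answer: 17*√74/3 ≈ 48.747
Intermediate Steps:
o(U, N) = -√(N² + U²)/3 (o(U, N) = -√(U² + N²)/3 = -√(N² + U²)/3)
(-16 - 1)*o(-7, -5) = (-16 - 1)*(-√((-5)² + (-7)²)/3) = -(-17)*√(25 + 49)/3 = -(-17)*√74/3 = 17*√74/3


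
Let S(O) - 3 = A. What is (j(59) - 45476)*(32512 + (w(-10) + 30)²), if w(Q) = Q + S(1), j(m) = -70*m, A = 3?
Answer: -1646323928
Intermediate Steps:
S(O) = 6 (S(O) = 3 + 3 = 6)
w(Q) = 6 + Q (w(Q) = Q + 6 = 6 + Q)
(j(59) - 45476)*(32512 + (w(-10) + 30)²) = (-70*59 - 45476)*(32512 + ((6 - 10) + 30)²) = (-4130 - 45476)*(32512 + (-4 + 30)²) = -49606*(32512 + 26²) = -49606*(32512 + 676) = -49606*33188 = -1646323928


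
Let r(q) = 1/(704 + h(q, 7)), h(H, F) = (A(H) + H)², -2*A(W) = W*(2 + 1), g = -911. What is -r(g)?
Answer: -4/832737 ≈ -4.8034e-6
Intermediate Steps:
A(W) = -3*W/2 (A(W) = -W*(2 + 1)/2 = -W*3/2 = -3*W/2)
h(H, F) = H²/4 (h(H, F) = (-3*H/2 + H)² = (-H/2)² = H²/4)
r(q) = 1/(704 + q²/4)
-r(g) = -4/(2816 + (-911)²) = -4/(2816 + 829921) = -4/832737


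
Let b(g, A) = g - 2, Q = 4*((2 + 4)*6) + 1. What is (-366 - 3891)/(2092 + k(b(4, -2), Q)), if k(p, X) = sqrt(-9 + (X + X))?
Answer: -8905644/4376183 + 4257*sqrt(281)/4376183 ≈ -2.0187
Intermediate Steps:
Q = 145 (Q = 4*(6*6) + 1 = 4*36 + 1 = 144 + 1 = 145)
b(g, A) = -2 + g
k(p, X) = sqrt(-9 + 2*X)
(-366 - 3891)/(2092 + k(b(4, -2), Q)) = (-366 - 3891)/(2092 + sqrt(-9 + 2*145)) = -4257/(2092 + sqrt(-9 + 290)) = -4257/(2092 + sqrt(281))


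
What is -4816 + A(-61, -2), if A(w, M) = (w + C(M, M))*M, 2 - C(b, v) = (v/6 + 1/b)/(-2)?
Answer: -28183/6 ≈ -4697.2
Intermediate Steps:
C(b, v) = 2 + 1/(2*b) + v/12 (C(b, v) = 2 - (v/6 + 1/b)/(-2) = 2 - (v*(1/6) + 1/b)*(-1)/2 = 2 - (v/6 + 1/b)*(-1)/2 = 2 - (1/b + v/6)*(-1)/2 = 2 - (-1/(2*b) - v/12) = 2 + (1/(2*b) + v/12) = 2 + 1/(2*b) + v/12)
A(w, M) = M*(w + (6 + M*(24 + M))/(12*M)) (A(w, M) = (w + (6 + M*(24 + M))/(12*M))*M = M*(w + (6 + M*(24 + M))/(12*M)))
-4816 + A(-61, -2) = -4816 + (1/2 - 2*(-61) + (1/12)*(-2)*(24 - 2)) = -4816 + (1/2 + 122 + (1/12)*(-2)*22) = -4816 + (1/2 + 122 - 11/3) = -4816 + 713/6 = -28183/6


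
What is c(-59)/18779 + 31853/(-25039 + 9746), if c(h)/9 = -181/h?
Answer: -35266969436/16944047573 ≈ -2.0814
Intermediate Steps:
c(h) = -1629/h (c(h) = 9*(-181/h) = -1629/h)
c(-59)/18779 + 31853/(-25039 + 9746) = -1629/(-59)/18779 + 31853/(-25039 + 9746) = -1629*(-1/59)*(1/18779) + 31853/(-15293) = (1629/59)*(1/18779) + 31853*(-1/15293) = 1629/1107961 - 31853/15293 = -35266969436/16944047573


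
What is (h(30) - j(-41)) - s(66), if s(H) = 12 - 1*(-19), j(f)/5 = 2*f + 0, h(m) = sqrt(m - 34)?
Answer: 379 + 2*I ≈ 379.0 + 2.0*I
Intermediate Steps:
h(m) = sqrt(-34 + m)
j(f) = 10*f (j(f) = 5*(2*f + 0) = 5*(2*f) = 10*f)
s(H) = 31 (s(H) = 12 + 19 = 31)
(h(30) - j(-41)) - s(66) = (sqrt(-34 + 30) - 10*(-41)) - 1*31 = (sqrt(-4) - 1*(-410)) - 31 = (2*I + 410) - 31 = (410 + 2*I) - 31 = 379 + 2*I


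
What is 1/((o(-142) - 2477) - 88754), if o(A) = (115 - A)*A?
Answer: -1/127725 ≈ -7.8293e-6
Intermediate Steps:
o(A) = A*(115 - A)
1/((o(-142) - 2477) - 88754) = 1/((-142*(115 - 1*(-142)) - 2477) - 88754) = 1/((-142*(115 + 142) - 2477) - 88754) = 1/((-142*257 - 2477) - 88754) = 1/((-36494 - 2477) - 88754) = 1/(-38971 - 88754) = 1/(-127725) = -1/127725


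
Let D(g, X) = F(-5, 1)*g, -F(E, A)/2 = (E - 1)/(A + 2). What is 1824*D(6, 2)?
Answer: 43776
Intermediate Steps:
F(E, A) = -2*(-1 + E)/(2 + A) (F(E, A) = -2*(E - 1)/(A + 2) = -2*(-1 + E)/(2 + A))
D(g, X) = 4*g (D(g, X) = (2*(1 - 1*(-5))/(2 + 1))*g = (2*(1 + 5)/3)*g = (2*(1/3)*6)*g = 4*g)
1824*D(6, 2) = 1824*(4*6) = 1824*24 = 43776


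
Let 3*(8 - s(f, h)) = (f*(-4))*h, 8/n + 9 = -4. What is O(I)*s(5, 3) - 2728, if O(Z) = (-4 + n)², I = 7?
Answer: -360232/169 ≈ -2131.6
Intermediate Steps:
n = -8/13 (n = 8/(-9 - 4) = 8/(-13) = 8*(-1/13) = -8/13 ≈ -0.61539)
s(f, h) = 8 + 4*f*h/3 (s(f, h) = 8 - f*(-4)*h/3 = 8 - (-4*f)*h/3 = 8 - (-4)*f*h/3 = 8 + 4*f*h/3)
O(Z) = 3600/169 (O(Z) = (-4 - 8/13)² = (-60/13)² = 3600/169)
O(I)*s(5, 3) - 2728 = 3600*(8 + (4/3)*5*3)/169 - 2728 = 3600*(8 + 20)/169 - 2728 = (3600/169)*28 - 2728 = 100800/169 - 2728 = -360232/169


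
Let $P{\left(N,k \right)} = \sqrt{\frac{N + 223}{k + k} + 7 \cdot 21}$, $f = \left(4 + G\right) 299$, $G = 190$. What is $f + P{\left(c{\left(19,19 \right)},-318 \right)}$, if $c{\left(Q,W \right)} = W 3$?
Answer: $58006 + \frac{\sqrt{3705177}}{159} \approx 58018.0$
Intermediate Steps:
$c{\left(Q,W \right)} = 3 W$
$f = 58006$ ($f = \left(4 + 190\right) 299 = 194 \cdot 299 = 58006$)
$P{\left(N,k \right)} = \sqrt{147 + \frac{223 + N}{2 k}}$ ($P{\left(N,k \right)} = \sqrt{\frac{223 + N}{2 k} + 147} = \sqrt{147 + \frac{223 + N}{2 k}}$)
$f + P{\left(c{\left(19,19 \right)},-318 \right)} = 58006 + \frac{\sqrt{2} \sqrt{\frac{223 + 3 \cdot 19 + 294 \left(-318\right)}{-318}}}{2} = 58006 + \frac{\sqrt{2} \sqrt{- \frac{223 + 57 - 93492}{318}}}{2} = 58006 + \frac{\sqrt{2} \sqrt{\left(- \frac{1}{318}\right) \left(-93212\right)}}{2} = 58006 + \frac{\sqrt{2} \sqrt{\frac{46606}{159}}}{2} = 58006 + \frac{\sqrt{2} \frac{\sqrt{7410354}}{159}}{2} = 58006 + \frac{\sqrt{3705177}}{159}$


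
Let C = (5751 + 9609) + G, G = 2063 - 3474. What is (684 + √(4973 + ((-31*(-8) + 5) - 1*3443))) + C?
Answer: 14633 + √1783 ≈ 14675.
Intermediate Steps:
G = -1411
C = 13949 (C = (5751 + 9609) - 1411 = 15360 - 1411 = 13949)
(684 + √(4973 + ((-31*(-8) + 5) - 1*3443))) + C = (684 + √(4973 + ((-31*(-8) + 5) - 1*3443))) + 13949 = (684 + √(4973 + ((248 + 5) - 3443))) + 13949 = (684 + √(4973 + (253 - 3443))) + 13949 = (684 + √(4973 - 3190)) + 13949 = (684 + √1783) + 13949 = 14633 + √1783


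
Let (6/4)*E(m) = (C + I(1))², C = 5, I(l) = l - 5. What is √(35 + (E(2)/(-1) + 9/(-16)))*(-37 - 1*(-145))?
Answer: 9*√4863 ≈ 627.62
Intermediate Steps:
I(l) = -5 + l
E(m) = ⅔ (E(m) = 2*(5 + (-5 + 1))²/3 = 2*(5 - 4)²/3 = (⅔)*1² = (⅔)*1 = ⅔)
√(35 + (E(2)/(-1) + 9/(-16)))*(-37 - 1*(-145)) = √(35 + ((⅔)/(-1) + 9/(-16)))*(-37 - 1*(-145)) = √(35 + ((⅔)*(-1) + 9*(-1/16)))*(-37 + 145) = √(35 + (-⅔ - 9/16))*108 = √(35 - 59/48)*108 = √(1621/48)*108 = (√4863/12)*108 = 9*√4863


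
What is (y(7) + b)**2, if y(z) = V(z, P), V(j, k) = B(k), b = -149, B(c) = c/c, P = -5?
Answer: 21904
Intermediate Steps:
B(c) = 1
V(j, k) = 1
y(z) = 1
(y(7) + b)**2 = (1 - 149)**2 = (-148)**2 = 21904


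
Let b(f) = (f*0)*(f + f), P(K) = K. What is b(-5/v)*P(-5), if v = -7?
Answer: 0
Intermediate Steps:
b(f) = 0 (b(f) = 0*(2*f) = 0)
b(-5/v)*P(-5) = 0*(-5) = 0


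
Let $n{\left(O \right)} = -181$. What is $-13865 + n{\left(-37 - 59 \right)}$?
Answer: $-14046$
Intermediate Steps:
$-13865 + n{\left(-37 - 59 \right)} = -13865 - 181 = -14046$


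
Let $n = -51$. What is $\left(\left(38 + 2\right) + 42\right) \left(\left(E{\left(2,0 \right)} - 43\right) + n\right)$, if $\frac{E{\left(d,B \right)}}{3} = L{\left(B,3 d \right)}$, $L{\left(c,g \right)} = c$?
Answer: $-7708$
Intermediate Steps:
$E{\left(d,B \right)} = 3 B$
$\left(\left(38 + 2\right) + 42\right) \left(\left(E{\left(2,0 \right)} - 43\right) + n\right) = \left(\left(38 + 2\right) + 42\right) \left(\left(3 \cdot 0 - 43\right) - 51\right) = \left(40 + 42\right) \left(\left(0 - 43\right) - 51\right) = 82 \left(-43 - 51\right) = 82 \left(-94\right) = -7708$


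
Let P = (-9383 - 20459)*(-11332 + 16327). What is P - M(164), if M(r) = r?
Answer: -149060954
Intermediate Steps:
P = -149060790 (P = -29842*4995 = -149060790)
P - M(164) = -149060790 - 1*164 = -149060790 - 164 = -149060954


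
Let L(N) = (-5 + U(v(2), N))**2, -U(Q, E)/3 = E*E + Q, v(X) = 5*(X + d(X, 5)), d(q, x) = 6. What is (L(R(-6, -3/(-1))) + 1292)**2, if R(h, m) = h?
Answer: 3089247561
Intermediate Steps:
v(X) = 30 + 5*X (v(X) = 5*(X + 6) = 5*(6 + X) = 30 + 5*X)
U(Q, E) = -3*Q - 3*E**2 (U(Q, E) = -3*(E*E + Q) = -3*(E**2 + Q) = -3*(Q + E**2) = -3*Q - 3*E**2)
L(N) = (-125 - 3*N**2)**2 (L(N) = (-5 + (-3*(30 + 5*2) - 3*N**2))**2 = (-5 + (-3*(30 + 10) - 3*N**2))**2 = (-5 + (-3*40 - 3*N**2))**2 = (-5 + (-120 - 3*N**2))**2 = (-125 - 3*N**2)**2)
(L(R(-6, -3/(-1))) + 1292)**2 = ((125 + 3*(-6)**2)**2 + 1292)**2 = ((125 + 3*36)**2 + 1292)**2 = ((125 + 108)**2 + 1292)**2 = (233**2 + 1292)**2 = (54289 + 1292)**2 = 55581**2 = 3089247561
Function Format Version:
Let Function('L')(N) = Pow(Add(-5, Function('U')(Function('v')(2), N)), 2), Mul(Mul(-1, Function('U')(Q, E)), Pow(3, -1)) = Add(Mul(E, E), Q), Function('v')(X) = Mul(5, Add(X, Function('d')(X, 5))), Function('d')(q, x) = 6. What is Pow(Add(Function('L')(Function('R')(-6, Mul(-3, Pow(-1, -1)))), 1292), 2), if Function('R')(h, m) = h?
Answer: 3089247561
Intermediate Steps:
Function('v')(X) = Add(30, Mul(5, X)) (Function('v')(X) = Mul(5, Add(X, 6)) = Mul(5, Add(6, X)) = Add(30, Mul(5, X)))
Function('U')(Q, E) = Add(Mul(-3, Q), Mul(-3, Pow(E, 2))) (Function('U')(Q, E) = Mul(-3, Add(Mul(E, E), Q)) = Mul(-3, Add(Pow(E, 2), Q)) = Mul(-3, Add(Q, Pow(E, 2))) = Add(Mul(-3, Q), Mul(-3, Pow(E, 2))))
Function('L')(N) = Pow(Add(-125, Mul(-3, Pow(N, 2))), 2) (Function('L')(N) = Pow(Add(-5, Add(Mul(-3, Add(30, Mul(5, 2))), Mul(-3, Pow(N, 2)))), 2) = Pow(Add(-5, Add(Mul(-3, Add(30, 10)), Mul(-3, Pow(N, 2)))), 2) = Pow(Add(-5, Add(Mul(-3, 40), Mul(-3, Pow(N, 2)))), 2) = Pow(Add(-5, Add(-120, Mul(-3, Pow(N, 2)))), 2) = Pow(Add(-125, Mul(-3, Pow(N, 2))), 2))
Pow(Add(Function('L')(Function('R')(-6, Mul(-3, Pow(-1, -1)))), 1292), 2) = Pow(Add(Pow(Add(125, Mul(3, Pow(-6, 2))), 2), 1292), 2) = Pow(Add(Pow(Add(125, Mul(3, 36)), 2), 1292), 2) = Pow(Add(Pow(Add(125, 108), 2), 1292), 2) = Pow(Add(Pow(233, 2), 1292), 2) = Pow(Add(54289, 1292), 2) = Pow(55581, 2) = 3089247561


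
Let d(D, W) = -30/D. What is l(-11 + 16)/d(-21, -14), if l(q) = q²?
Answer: 35/2 ≈ 17.500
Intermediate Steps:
l(-11 + 16)/d(-21, -14) = (-11 + 16)²/((-30/(-21))) = 5²/((-30*(-1/21))) = 25/(10/7) = 25*(7/10) = 35/2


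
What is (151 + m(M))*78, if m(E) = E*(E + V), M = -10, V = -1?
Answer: 20358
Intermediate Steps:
m(E) = E*(-1 + E) (m(E) = E*(E - 1) = E*(-1 + E))
(151 + m(M))*78 = (151 - 10*(-1 - 10))*78 = (151 - 10*(-11))*78 = (151 + 110)*78 = 261*78 = 20358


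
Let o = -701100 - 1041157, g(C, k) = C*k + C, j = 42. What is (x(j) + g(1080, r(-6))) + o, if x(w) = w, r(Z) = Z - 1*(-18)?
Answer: -1728175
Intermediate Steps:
r(Z) = 18 + Z (r(Z) = Z + 18 = 18 + Z)
g(C, k) = C + C*k
o = -1742257
(x(j) + g(1080, r(-6))) + o = (42 + 1080*(1 + (18 - 6))) - 1742257 = (42 + 1080*(1 + 12)) - 1742257 = (42 + 1080*13) - 1742257 = (42 + 14040) - 1742257 = 14082 - 1742257 = -1728175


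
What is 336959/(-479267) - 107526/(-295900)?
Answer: -24086252329/70907552650 ≈ -0.33969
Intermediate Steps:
336959/(-479267) - 107526/(-295900) = 336959*(-1/479267) - 107526*(-1/295900) = -336959/479267 + 53763/147950 = -24086252329/70907552650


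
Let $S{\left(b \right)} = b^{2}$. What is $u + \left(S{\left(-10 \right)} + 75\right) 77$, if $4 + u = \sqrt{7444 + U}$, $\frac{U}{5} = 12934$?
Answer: $13471 + \sqrt{72114} \approx 13740.0$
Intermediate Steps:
$U = 64670$ ($U = 5 \cdot 12934 = 64670$)
$u = -4 + \sqrt{72114}$ ($u = -4 + \sqrt{7444 + 64670} = -4 + \sqrt{72114} \approx 264.54$)
$u + \left(S{\left(-10 \right)} + 75\right) 77 = \left(-4 + \sqrt{72114}\right) + \left(\left(-10\right)^{2} + 75\right) 77 = \left(-4 + \sqrt{72114}\right) + \left(100 + 75\right) 77 = \left(-4 + \sqrt{72114}\right) + 175 \cdot 77 = \left(-4 + \sqrt{72114}\right) + 13475 = 13471 + \sqrt{72114}$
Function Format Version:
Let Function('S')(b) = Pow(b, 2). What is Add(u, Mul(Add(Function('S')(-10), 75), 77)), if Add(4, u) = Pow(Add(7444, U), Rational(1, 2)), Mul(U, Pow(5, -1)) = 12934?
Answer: Add(13471, Pow(72114, Rational(1, 2))) ≈ 13740.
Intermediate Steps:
U = 64670 (U = Mul(5, 12934) = 64670)
u = Add(-4, Pow(72114, Rational(1, 2))) (u = Add(-4, Pow(Add(7444, 64670), Rational(1, 2))) = Add(-4, Pow(72114, Rational(1, 2))) ≈ 264.54)
Add(u, Mul(Add(Function('S')(-10), 75), 77)) = Add(Add(-4, Pow(72114, Rational(1, 2))), Mul(Add(Pow(-10, 2), 75), 77)) = Add(Add(-4, Pow(72114, Rational(1, 2))), Mul(Add(100, 75), 77)) = Add(Add(-4, Pow(72114, Rational(1, 2))), Mul(175, 77)) = Add(Add(-4, Pow(72114, Rational(1, 2))), 13475) = Add(13471, Pow(72114, Rational(1, 2)))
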